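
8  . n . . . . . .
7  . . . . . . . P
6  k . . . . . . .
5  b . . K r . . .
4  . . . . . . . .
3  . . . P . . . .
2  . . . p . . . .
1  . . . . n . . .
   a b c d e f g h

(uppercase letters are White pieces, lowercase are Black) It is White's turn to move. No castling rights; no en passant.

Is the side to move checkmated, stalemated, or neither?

White to move; white king on d5.
In check: yes, from the black rook on e5.
Legal moves for White: Kd6, Kxe5, Kd4, Kc4.
White is in check but has 4 legal moves → neither.

neither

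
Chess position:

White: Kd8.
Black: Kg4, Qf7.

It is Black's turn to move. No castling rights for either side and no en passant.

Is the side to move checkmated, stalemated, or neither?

Black to move; black king on g4.
In check: no.
Legal moves for Black include: Qg8+, Qf8+, Qe8+, Qh7, Qg7, Qe7+, Qd7+, Qc7+, Qb7, Qa7, Qg6, Qf6+, Qe6, Qh5, Qf5, Qd5+, Qf4, Qc4, ... (list truncated; more exist).
Black has legal moves and is not in check → neither.

neither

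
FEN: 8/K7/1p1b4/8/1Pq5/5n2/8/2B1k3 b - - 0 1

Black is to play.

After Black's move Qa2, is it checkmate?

no

After Qa2: white king on a7; in check: yes, from the black queen on a2.
White has 3 legal replies: Kb7, Kxb6, Ba3.
In check but a legal move exists → not checkmate.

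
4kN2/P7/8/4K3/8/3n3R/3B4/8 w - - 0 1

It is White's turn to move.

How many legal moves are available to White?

8

White to move; king on e5.
In check: yes, from the black knight on d3.
Legal moves: Kf6, Ke6, Kd6, Kf5, Kd5, Ke4, Kd4, Rxd3.
Count: 8.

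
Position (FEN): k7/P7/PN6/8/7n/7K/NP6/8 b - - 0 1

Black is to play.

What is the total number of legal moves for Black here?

1

Black to move; king on a8.
In check: yes, from the white knight on b6.
Legal moves: Kxa7.
Count: 1.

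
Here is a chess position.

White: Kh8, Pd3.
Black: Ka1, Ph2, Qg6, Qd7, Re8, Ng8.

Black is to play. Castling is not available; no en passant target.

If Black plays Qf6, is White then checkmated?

yes

After Qf6: white king on h8; in check: yes, from the black queen on f6.
King squares — g7: attacked by Qf6; h7: attacked by Qd7; g8: attacked by Re8.
White has no legal moves → checkmate.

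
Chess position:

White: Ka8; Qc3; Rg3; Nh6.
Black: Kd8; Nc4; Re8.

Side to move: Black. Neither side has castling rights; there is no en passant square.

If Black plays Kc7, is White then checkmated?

After Kc7: white king on a8; in check: yes, from the black rook on e8.
White has 1 legal reply: Ka7.
In check but a legal move exists → not checkmate.

no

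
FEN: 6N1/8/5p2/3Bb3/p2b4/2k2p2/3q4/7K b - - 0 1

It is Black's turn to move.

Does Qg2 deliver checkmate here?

After Qg2: white king on h1; in check: yes, from the black queen on g2.
King squares — g1: attacked by Qg2; g2: attacked by Pf3; h2: attacked by Qg2.
White has no legal moves → checkmate.

yes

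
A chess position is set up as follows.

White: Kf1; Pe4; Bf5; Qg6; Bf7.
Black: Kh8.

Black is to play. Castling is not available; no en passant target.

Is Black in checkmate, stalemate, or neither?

Black to move; black king on h8.
In check: no.
King squares — g7: attacked by Qg6; h7: attacked by Qg6; g8: attacked by Qg6.
Legal moves for Black: none.
Not in check and no legal moves → stalemate.

stalemate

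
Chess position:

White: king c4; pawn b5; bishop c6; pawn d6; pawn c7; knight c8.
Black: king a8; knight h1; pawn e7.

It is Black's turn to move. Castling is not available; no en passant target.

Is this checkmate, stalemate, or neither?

Black to move; black king on a8.
In check: yes, from the white bishop on c6.
King squares — a7: attacked by Nc8; b7: attacked by Bc6; b8: attacked by Pc7.
Legal moves for Black: none.
In check with no legal moves → checkmate.

checkmate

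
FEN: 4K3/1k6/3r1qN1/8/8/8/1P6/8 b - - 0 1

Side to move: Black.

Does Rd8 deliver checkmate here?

yes

After Rd8: white king on e8; in check: yes, from the black rook on d8.
King squares — d7: attacked by Rd8; e7: attacked by Qf6; f7: attacked by Qf6; d8: attacked by Qf6; f8: attacked by Qf6.
White has no legal moves → checkmate.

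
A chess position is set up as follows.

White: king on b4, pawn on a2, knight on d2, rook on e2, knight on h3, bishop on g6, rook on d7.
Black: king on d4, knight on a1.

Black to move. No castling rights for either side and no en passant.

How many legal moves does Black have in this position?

0

Black to move; king on d4.
In check: yes, from the white rook on d7.
Legal moves: none.
Count: 0.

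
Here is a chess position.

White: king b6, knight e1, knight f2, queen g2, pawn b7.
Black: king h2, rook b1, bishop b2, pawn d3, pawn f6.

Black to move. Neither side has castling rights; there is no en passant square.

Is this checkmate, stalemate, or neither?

Black to move; black king on h2.
In check: yes, from the white queen on g2.
King squares — g1: attacked by Qg2; h1: attacked by Nf2; g2: attacked by Ne1; g3: attacked by Qg2; h3: attacked by Nf2.
Legal moves for Black: none.
In check with no legal moves → checkmate.

checkmate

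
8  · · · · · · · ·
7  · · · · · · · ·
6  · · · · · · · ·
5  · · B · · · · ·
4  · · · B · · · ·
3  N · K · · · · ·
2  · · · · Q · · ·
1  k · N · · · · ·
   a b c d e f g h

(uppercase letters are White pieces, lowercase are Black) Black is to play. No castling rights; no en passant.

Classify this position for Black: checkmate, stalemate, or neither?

stalemate

Black to move; black king on a1.
In check: no.
King squares — b1: attacked by Na3; a2: attacked by Nc1; b2: attacked by Qe2.
Legal moves for Black: none.
Not in check and no legal moves → stalemate.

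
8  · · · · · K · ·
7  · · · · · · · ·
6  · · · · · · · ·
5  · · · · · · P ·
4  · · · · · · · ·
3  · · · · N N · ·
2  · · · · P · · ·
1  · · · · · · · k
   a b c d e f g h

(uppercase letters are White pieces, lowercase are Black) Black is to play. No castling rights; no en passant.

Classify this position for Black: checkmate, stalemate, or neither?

stalemate

Black to move; black king on h1.
In check: no.
King squares — g1: attacked by Nf3; g2: attacked by Ne3; h2: attacked by Nf3.
Legal moves for Black: none.
Not in check and no legal moves → stalemate.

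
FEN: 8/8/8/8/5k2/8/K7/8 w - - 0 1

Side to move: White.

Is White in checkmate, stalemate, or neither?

White to move; white king on a2.
In check: no.
Legal moves for White: Kb3, Ka3, Kb2, Kb1, Ka1.
White has 5 legal moves and is not in check → neither.

neither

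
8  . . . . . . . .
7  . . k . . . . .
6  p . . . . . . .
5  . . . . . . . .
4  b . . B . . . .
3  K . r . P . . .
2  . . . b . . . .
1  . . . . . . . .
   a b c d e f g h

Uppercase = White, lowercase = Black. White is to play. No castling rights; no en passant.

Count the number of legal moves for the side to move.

5

White to move; king on a3.
In check: yes, from the black rook on c3.
Legal moves: Kb4, Kxa4, Kb2, Ka2, Bxc3.
Count: 5.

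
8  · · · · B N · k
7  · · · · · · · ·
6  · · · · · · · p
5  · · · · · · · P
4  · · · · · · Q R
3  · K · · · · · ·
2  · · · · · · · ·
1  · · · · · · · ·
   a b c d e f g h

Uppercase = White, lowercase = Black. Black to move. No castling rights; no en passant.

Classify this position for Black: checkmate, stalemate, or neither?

stalemate

Black to move; black king on h8.
In check: no.
King squares — g7: attacked by Qg4; h7: attacked by Nf8; g8: attacked by Qg4.
Legal moves for Black: none.
Not in check and no legal moves → stalemate.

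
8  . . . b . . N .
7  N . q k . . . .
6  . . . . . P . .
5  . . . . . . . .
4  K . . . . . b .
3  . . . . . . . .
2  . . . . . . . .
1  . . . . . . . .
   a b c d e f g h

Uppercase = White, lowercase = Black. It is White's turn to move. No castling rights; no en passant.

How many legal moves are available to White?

10

White to move; king on a4.
In check: no.
Legal moves: Ne7, Nh6, Nc8, Nc6, Nb5, Kb5, Kb4, Kb3, Ka3, f7.
Count: 10.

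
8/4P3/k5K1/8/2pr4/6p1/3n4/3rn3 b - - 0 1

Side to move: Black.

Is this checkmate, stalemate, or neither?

neither

Black to move; black king on a6.
In check: no.
Legal moves for Black include: Kb7, Ka7, Kb6, Kb5, Ka5, Rd8, Rd7, Rd6+, Rd5, Rh4, Rg4+, Rf4, Re4, Rd3, Ne4, Ndf3, Nb3, Nf1, ... (list truncated; more exist).
Black has legal moves and is not in check → neither.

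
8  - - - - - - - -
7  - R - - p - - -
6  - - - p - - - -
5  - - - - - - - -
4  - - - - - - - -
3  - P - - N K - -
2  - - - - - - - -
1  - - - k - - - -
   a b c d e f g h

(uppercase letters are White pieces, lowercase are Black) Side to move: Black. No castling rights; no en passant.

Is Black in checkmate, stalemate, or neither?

Black to move; black king on d1.
In check: yes, from the white knight on e3.
King squares — c1: available; e1: available; c2: attacked by Ne3; d2: available; e2: attacked by Kf3.
Legal moves for Black: Kd2, Ke1, Kc1.
Black is in check but has 3 legal moves → neither.

neither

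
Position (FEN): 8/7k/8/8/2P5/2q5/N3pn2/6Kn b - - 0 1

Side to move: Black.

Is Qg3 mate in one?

yes

After Qg3: white king on g1; in check: yes, from the black queen on g3.
King squares — f1: attacked by Pe2; h1: attacked by Nf2; f2: attacked by Nh1; g2: attacked by Qg3; h2: attacked by Qg3.
White has no legal moves → checkmate.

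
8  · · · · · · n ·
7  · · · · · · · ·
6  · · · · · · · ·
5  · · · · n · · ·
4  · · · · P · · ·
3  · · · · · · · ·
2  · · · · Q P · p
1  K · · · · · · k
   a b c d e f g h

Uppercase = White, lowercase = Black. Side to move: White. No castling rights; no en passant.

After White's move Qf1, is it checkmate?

yes

After Qf1: black king on h1; in check: yes, from the white queen on f1.
King squares — g1: attacked by Qf1; g2: attacked by Qf1; h2: own pawn.
Black has no legal moves → checkmate.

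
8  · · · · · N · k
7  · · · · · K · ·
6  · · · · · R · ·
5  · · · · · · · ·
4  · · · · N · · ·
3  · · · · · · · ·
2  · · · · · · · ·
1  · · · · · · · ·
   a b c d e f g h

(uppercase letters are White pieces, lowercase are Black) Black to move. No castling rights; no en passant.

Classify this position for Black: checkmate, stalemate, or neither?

Black to move; black king on h8.
In check: no.
King squares — g7: attacked by Kf7; h7: attacked by Nf8; g8: attacked by Kf7.
Legal moves for Black: none.
Not in check and no legal moves → stalemate.

stalemate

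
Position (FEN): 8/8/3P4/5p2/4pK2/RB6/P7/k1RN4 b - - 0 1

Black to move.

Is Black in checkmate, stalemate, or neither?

Black to move; black king on a1.
In check: yes, from the white rook on c1.
King squares — b1: attacked by Rc1; a2: attacked by Ra3; b2: attacked by Nd1.
Legal moves for Black: none.
In check with no legal moves → checkmate.

checkmate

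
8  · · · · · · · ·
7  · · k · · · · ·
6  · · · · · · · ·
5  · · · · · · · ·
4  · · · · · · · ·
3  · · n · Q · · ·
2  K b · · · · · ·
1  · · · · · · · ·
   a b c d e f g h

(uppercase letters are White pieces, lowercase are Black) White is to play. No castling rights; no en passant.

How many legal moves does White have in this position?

3

White to move; king on a2.
In check: yes, from the black knight on c3.
Legal moves: Kb3, Kxb2, Qxc3+.
Count: 3.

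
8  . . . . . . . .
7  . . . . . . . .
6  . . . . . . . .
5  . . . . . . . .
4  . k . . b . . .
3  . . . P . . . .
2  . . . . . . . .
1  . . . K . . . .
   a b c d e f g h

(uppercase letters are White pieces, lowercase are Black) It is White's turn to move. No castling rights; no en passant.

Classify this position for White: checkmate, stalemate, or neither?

neither

White to move; white king on d1.
In check: no.
Legal moves for White: Ke2, Kd2, Kc2, Ke1, Kc1, dxe4, d4.
White has 7 legal moves and is not in check → neither.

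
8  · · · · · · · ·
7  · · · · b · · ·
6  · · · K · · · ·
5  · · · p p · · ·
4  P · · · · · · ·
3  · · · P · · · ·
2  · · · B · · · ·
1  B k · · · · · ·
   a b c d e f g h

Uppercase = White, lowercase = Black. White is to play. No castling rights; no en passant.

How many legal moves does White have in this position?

7

White to move; king on d6.
In check: yes, from the black bishop on e7.
Legal moves: Kxe7, Kd7, Kc7, Ke6, Kc6, Kxe5, Kxd5.
Count: 7.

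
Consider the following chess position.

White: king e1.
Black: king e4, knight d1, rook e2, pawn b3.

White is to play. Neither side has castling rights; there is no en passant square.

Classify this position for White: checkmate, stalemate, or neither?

neither

White to move; white king on e1.
In check: yes, from the black rook on e2.
King squares — d1: available; f1: available; d2: attacked by Re2; e2: available; f2: attacked by Nd1.
Legal moves for White: Kxe2, Kf1, Kxd1.
White is in check but has 3 legal moves → neither.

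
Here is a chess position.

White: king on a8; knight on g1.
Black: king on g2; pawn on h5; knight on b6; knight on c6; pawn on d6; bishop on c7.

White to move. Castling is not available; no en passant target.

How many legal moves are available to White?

1

White to move; king on a8.
In check: yes, from the black knight on b6.
Legal moves: Kb7.
Count: 1.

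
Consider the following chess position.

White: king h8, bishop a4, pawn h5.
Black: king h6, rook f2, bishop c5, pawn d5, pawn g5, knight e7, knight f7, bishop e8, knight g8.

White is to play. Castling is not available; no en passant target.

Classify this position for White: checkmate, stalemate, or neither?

checkmate

White to move; white king on h8.
In check: yes, from the black knight on f7.
King squares — g7: attacked by Kh6; h7: attacked by Kh6; g8: attacked by Ne7.
Legal moves for White: none.
In check with no legal moves → checkmate.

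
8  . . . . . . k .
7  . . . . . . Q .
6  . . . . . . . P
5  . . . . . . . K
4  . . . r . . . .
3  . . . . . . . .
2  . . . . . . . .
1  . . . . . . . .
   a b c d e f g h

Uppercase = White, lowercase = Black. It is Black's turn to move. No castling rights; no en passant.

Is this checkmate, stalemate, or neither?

checkmate

Black to move; black king on g8.
In check: yes, from the white queen on g7.
King squares — f7: attacked by Qg7; g7: attacked by Ph6; h7: attacked by Qg7; f8: attacked by Qg7; h8: attacked by Qg7.
Legal moves for Black: none.
In check with no legal moves → checkmate.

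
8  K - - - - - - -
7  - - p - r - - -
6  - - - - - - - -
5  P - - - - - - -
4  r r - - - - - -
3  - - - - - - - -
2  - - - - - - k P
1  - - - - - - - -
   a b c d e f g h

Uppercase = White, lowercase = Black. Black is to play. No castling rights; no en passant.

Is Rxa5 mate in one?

After Rxa5: white king on a8; in check: yes, from the black rook on a5.
King squares — a7: attacked by Ra5; b7: attacked by Rb4; b8: attacked by Rb4.
White has no legal moves → checkmate.

yes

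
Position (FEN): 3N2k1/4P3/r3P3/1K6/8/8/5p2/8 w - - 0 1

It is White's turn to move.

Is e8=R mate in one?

no

After e8=R: black king on g8; in check: yes, from the white rook on e8.
Black has 2 legal replies: Kh7, Kg7.
In check but a legal move exists → not checkmate.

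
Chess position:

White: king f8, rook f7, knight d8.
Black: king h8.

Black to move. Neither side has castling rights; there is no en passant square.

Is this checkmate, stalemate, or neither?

Black to move; black king on h8.
In check: no.
King squares — g7: attacked by Rf7; h7: attacked by Rf7; g8: attacked by Kf8.
Legal moves for Black: none.
Not in check and no legal moves → stalemate.

stalemate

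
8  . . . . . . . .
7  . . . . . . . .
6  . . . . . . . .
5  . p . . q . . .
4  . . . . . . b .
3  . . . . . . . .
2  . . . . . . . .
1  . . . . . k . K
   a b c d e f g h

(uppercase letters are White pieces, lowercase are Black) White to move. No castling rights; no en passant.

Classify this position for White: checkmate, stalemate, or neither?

White to move; white king on h1.
In check: no.
King squares — g1: attacked by Kf1; g2: attacked by Kf1; h2: attacked by Qe5.
Legal moves for White: none.
Not in check and no legal moves → stalemate.

stalemate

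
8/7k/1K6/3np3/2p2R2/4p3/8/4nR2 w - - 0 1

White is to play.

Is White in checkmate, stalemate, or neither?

White to move; white king on b6.
In check: yes, from the black knight on d5.
Legal moves for White: Kb7, Ka7, Kc6, Ka6, Kc5, Kb5, Ka5.
White is in check but has 7 legal moves → neither.

neither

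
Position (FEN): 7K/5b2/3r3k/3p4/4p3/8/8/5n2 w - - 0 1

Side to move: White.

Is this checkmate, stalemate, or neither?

stalemate

White to move; white king on h8.
In check: no.
King squares — g7: attacked by Kh6; h7: attacked by Kh6; g8: attacked by Bf7.
Legal moves for White: none.
Not in check and no legal moves → stalemate.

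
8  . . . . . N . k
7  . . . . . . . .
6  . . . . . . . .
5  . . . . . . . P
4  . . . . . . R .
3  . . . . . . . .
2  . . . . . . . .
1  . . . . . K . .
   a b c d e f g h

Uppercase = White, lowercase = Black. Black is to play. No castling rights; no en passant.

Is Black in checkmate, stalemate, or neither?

stalemate

Black to move; black king on h8.
In check: no.
King squares — g7: attacked by Rg4; h7: attacked by Nf8; g8: attacked by Rg4.
Legal moves for Black: none.
Not in check and no legal moves → stalemate.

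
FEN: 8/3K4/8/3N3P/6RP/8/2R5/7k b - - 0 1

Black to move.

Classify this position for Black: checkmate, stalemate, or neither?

Black to move; black king on h1.
In check: no.
King squares — g1: attacked by Rg4; g2: attacked by Rc2; h2: attacked by Rc2.
Legal moves for Black: none.
Not in check and no legal moves → stalemate.

stalemate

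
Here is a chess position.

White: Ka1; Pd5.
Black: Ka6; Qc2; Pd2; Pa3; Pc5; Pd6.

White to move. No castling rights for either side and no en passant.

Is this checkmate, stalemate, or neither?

White to move; white king on a1.
In check: no.
King squares — b1: attacked by Qc2; a2: attacked by Qc2; b2: attacked by Qc2.
Legal moves for White: none.
Not in check and no legal moves → stalemate.

stalemate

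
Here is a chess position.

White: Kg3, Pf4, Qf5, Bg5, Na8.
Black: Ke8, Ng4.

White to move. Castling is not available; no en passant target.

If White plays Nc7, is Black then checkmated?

After Nc7: black king on e8; in check: yes, from the white knight on c7.
King squares — d7: attacked by Qf5; e7: attacked by Bg5; f7: attacked by Qf5; d8: attacked by Bg5; f8: attacked by Qf5.
Black has no legal moves → checkmate.

yes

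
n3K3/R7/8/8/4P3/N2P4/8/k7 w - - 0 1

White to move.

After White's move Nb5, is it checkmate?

After Nb5: black king on a1; in check: yes, from the white rook on a7.
Black has 2 legal replies: Kb2, Kb1.
In check but a legal move exists → not checkmate.

no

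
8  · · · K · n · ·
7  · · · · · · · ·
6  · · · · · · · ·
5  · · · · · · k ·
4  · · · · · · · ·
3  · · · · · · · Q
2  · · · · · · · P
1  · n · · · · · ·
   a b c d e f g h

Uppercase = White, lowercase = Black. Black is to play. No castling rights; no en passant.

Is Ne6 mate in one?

After Ne6: white king on d8; in check: yes, from the black knight on e6.
White has 5 legal replies: Ke8, Kc8, Ke7, Kd7, Qxe6.
In check but a legal move exists → not checkmate.

no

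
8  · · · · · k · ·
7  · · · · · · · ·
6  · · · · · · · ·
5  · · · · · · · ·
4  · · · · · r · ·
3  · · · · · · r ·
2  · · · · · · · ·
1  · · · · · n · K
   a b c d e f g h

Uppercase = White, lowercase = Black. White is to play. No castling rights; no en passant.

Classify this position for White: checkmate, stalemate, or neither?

stalemate

White to move; white king on h1.
In check: no.
King squares — g1: attacked by Rg3; g2: attacked by Rg3; h2: attacked by Nf1.
Legal moves for White: none.
Not in check and no legal moves → stalemate.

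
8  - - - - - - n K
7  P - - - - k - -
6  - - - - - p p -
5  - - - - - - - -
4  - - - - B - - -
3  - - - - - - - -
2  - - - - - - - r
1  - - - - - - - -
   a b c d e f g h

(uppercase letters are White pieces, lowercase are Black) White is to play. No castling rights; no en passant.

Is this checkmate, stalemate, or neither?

White to move; white king on h8.
In check: yes, from the black rook on h2.
King squares — g7: attacked by Kf7; h7: attacked by Rh2; g8: attacked by Kf7.
Legal moves for White: none.
In check with no legal moves → checkmate.

checkmate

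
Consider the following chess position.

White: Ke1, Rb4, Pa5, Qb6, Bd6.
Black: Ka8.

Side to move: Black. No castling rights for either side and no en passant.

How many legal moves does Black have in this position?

Black to move; king on a8.
In check: no.
Legal moves: none.
Count: 0.

0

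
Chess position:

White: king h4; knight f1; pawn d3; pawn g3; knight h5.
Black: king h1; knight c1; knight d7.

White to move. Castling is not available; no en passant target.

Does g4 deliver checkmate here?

no

After g4: black king on h1; in check: no.
Black is not in check, so this cannot be checkmate.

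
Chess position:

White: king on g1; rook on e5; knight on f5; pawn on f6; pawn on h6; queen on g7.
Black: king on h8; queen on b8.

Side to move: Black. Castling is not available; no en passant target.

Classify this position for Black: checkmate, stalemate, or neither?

checkmate

Black to move; black king on h8.
In check: yes, from the white queen on g7.
King squares — g7: attacked by Nf5; h7: attacked by Qg7; g8: attacked by Qg7.
Legal moves for Black: none.
In check with no legal moves → checkmate.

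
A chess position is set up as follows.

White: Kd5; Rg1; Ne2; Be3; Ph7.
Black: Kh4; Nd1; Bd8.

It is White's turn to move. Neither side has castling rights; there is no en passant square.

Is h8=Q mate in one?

yes

After h8=Q: black king on h4; in check: yes, from the white queen on h8.
King squares — g3: attacked by Rg1; h3: attacked by Qh8; g4: attacked by Rg1; g5: attacked by Rg1; h5: attacked by Qh8.
Black has no legal moves → checkmate.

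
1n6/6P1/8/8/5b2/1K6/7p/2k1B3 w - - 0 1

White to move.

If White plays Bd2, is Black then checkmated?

no

After Bd2: black king on c1; in check: yes, from the white bishop on d2.
Black has 4 legal replies: Kxd2, Kd1, Kb1, Bxd2.
In check but a legal move exists → not checkmate.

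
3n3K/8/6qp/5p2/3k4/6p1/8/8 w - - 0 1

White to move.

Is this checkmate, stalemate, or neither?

stalemate

White to move; white king on h8.
In check: no.
King squares — g7: attacked by Qg6; h7: attacked by Qg6; g8: attacked by Qg6.
Legal moves for White: none.
Not in check and no legal moves → stalemate.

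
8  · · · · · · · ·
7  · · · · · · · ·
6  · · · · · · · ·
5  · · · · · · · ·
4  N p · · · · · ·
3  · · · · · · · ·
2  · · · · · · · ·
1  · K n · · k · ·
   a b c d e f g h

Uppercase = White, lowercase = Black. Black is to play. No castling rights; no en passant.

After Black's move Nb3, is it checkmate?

After Nb3: white king on b1; in check: no.
White is not in check, so this cannot be checkmate.

no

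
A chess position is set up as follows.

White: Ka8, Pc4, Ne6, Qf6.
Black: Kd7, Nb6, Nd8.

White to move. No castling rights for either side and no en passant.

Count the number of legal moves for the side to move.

2

White to move; king on a8.
In check: yes, from the black knight on b6.
Legal moves: Kb8, Ka7.
Count: 2.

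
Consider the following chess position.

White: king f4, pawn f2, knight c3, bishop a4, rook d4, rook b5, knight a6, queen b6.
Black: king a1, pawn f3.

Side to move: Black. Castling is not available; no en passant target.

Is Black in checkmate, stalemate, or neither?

Black to move; black king on a1.
In check: no.
King squares — b1: attacked by Nc3; a2: attacked by Nc3; b2: attacked by Rb5.
Legal moves for Black: none.
Not in check and no legal moves → stalemate.

stalemate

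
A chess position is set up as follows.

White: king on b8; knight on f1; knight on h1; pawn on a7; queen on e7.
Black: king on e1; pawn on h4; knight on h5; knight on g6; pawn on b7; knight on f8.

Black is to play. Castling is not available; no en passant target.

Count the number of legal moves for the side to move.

5

Black to move; king on e1.
In check: yes, from the white queen on e7.
Legal moves: Kxf1, Kd1, Ne6, Nxe7, Ne5.
Count: 5.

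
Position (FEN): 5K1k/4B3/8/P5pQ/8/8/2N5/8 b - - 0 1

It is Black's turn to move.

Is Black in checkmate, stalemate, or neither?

Black to move; black king on h8.
In check: yes, from the white queen on h5.
King squares — g7: attacked by Kf8; h7: attacked by Qh5; g8: attacked by Kf8.
Legal moves for Black: none.
In check with no legal moves → checkmate.

checkmate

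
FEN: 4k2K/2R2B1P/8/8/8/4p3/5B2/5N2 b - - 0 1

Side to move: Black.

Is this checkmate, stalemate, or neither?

Black to move; black king on e8.
In check: yes, from the white bishop on f7.
King squares — d7: attacked by Rc7; e7: attacked by Rc7; f7: attacked by Rc7; d8: available; f8: available.
Legal moves for Black: Kf8, Kd8.
Black is in check but has 2 legal moves → neither.

neither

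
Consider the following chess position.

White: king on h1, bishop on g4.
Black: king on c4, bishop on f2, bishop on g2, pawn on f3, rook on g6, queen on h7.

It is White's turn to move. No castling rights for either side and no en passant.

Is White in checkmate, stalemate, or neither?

checkmate

White to move; white king on h1.
In check: yes, from the black bishop on g2 and the black queen on h7.
King squares — g1: attacked by Bf2; g2: attacked by Pf3; h2: attacked by Qh7.
Legal moves for White: none.
In check with no legal moves → checkmate.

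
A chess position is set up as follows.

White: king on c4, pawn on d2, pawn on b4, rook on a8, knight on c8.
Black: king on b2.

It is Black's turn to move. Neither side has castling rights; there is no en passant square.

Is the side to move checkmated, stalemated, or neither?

Black to move; black king on b2.
In check: no.
Legal moves for Black: Kc2, Kc1, Kb1.
Black has 3 legal moves and is not in check → neither.

neither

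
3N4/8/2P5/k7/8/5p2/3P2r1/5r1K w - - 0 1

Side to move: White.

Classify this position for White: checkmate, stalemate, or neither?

checkmate

White to move; white king on h1.
In check: yes, from the black rook on f1.
King squares — g1: attacked by Rf1; g2: attacked by Pf3; h2: attacked by Rg2.
Legal moves for White: none.
In check with no legal moves → checkmate.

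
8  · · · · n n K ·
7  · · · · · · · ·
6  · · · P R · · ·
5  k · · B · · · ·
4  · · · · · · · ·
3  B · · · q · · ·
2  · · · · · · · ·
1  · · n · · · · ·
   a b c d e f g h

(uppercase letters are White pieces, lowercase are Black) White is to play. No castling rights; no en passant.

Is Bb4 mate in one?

After Bb4: black king on a5; in check: yes, from the white bishop on b4.
Black has 5 legal replies: Kb6, Ka6, Kb5, Kxb4, Ka4.
In check but a legal move exists → not checkmate.

no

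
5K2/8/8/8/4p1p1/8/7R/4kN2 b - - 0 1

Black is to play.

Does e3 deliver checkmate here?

no

After e3: white king on f8; in check: no.
White is not in check, so this cannot be checkmate.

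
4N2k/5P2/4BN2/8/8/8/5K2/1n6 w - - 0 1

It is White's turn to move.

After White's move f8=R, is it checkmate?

yes

After f8=R: black king on h8; in check: yes, from the white rook on f8.
King squares — g7: attacked by Ne8; h7: attacked by Nf6; g8: attacked by Be6.
Black has no legal moves → checkmate.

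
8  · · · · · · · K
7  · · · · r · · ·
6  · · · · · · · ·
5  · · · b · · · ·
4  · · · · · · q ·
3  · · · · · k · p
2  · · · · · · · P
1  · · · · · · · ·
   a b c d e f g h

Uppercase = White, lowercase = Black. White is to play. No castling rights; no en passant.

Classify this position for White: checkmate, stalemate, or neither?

stalemate

White to move; white king on h8.
In check: no.
King squares — g7: attacked by Qg4; h7: attacked by Re7; g8: attacked by Qg4.
Legal moves for White: none.
Not in check and no legal moves → stalemate.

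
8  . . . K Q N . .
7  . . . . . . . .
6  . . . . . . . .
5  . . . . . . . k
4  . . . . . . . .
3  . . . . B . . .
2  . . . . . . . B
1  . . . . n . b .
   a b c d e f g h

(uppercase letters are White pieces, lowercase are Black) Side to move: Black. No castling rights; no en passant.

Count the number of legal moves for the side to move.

2

Black to move; king on h5.
In check: yes, from the white queen on e8.
Legal moves: Kh4, Kg4.
Count: 2.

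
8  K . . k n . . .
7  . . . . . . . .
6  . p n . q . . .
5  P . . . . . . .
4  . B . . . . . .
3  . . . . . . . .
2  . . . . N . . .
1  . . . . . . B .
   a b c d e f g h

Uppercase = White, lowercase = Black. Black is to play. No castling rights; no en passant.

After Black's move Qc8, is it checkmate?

yes

After Qc8: white king on a8; in check: yes, from the black queen on c8.
King squares — a7: attacked by Nc6; b7: attacked by Qc8; b8: attacked by Nc6.
White has no legal moves → checkmate.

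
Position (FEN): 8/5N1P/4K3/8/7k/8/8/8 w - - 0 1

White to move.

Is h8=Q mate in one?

no

After h8=Q: black king on h4; in check: yes, from the white queen on h8.
Black has 2 legal replies: Kg4, Kg3.
In check but a legal move exists → not checkmate.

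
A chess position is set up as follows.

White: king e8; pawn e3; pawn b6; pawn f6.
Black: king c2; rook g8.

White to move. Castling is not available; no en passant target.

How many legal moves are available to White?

3

White to move; king on e8.
In check: yes, from the black rook on g8.
Legal moves: Kf7, Ke7, Kd7.
Count: 3.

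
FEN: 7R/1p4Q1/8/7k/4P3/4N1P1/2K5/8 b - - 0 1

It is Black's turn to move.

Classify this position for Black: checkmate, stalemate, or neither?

checkmate

Black to move; black king on h5.
In check: yes, from the white rook on h8.
King squares — g4: attacked by Ne3; h4: attacked by Pg3; g5: attacked by Qg7; g6: attacked by Qg7; h6: attacked by Qg7.
Legal moves for Black: none.
In check with no legal moves → checkmate.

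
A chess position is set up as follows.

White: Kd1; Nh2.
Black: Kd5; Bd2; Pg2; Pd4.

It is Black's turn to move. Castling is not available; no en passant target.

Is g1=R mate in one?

After g1=R: white king on d1; in check: yes, from the black rook on g1.
White has 4 legal replies: Ke2, Kxd2, Kc2, Nf1.
In check but a legal move exists → not checkmate.

no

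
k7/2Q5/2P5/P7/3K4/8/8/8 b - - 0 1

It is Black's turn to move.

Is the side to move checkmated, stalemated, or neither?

stalemate

Black to move; black king on a8.
In check: no.
King squares — a7: attacked by Qc7; b7: attacked by Pc6; b8: attacked by Qc7.
Legal moves for Black: none.
Not in check and no legal moves → stalemate.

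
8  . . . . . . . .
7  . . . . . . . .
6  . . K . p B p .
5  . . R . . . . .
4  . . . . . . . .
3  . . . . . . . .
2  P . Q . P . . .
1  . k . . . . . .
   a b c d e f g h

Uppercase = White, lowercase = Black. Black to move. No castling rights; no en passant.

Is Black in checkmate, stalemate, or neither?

checkmate

Black to move; black king on b1.
In check: yes, from the white queen on c2.
King squares — a1: attacked by Bf6; c1: attacked by Qc2; a2: attacked by Qc2; b2: attacked by Qc2; c2: attacked by Rc5.
Legal moves for Black: none.
In check with no legal moves → checkmate.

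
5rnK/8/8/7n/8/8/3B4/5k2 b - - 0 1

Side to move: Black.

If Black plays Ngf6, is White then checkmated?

yes

After Ngf6: white king on h8; in check: yes, from the black rook on f8.
King squares — g7: attacked by Nh5; h7: attacked by Nf6; g8: attacked by Nf6.
White has no legal moves → checkmate.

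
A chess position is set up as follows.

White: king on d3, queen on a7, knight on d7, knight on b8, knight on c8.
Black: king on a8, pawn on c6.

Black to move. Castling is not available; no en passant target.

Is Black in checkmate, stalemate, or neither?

Black to move; black king on a8.
In check: yes, from the white queen on a7.
King squares — a7: attacked by Nc8; b7: attacked by Qa7; b8: attacked by Qa7.
Legal moves for Black: none.
In check with no legal moves → checkmate.

checkmate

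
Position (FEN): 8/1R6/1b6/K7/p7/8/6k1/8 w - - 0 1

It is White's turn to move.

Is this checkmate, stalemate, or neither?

neither

White to move; white king on a5.
In check: yes, from the black bishop on b6.
King squares — a4: available; b4: available; b5: available; a6: available; b6: available.
Legal moves for White: Kxb6, Ka6, Kb5, Kb4, Kxa4, Rxb6.
White is in check but has 6 legal moves → neither.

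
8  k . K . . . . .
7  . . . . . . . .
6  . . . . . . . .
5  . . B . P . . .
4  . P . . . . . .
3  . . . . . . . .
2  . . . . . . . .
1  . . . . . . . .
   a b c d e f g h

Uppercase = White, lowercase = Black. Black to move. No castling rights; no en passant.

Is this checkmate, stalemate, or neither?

Black to move; black king on a8.
In check: no.
King squares — a7: attacked by Bc5; b7: attacked by Kc8; b8: attacked by Kc8.
Legal moves for Black: none.
Not in check and no legal moves → stalemate.

stalemate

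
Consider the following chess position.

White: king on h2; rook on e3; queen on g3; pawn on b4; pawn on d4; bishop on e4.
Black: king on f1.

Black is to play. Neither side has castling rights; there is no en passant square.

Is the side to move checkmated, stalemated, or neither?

Black to move; black king on f1.
In check: no.
King squares — e1: attacked by Re3; g1: attacked by Kh2; e2: attacked by Re3; f2: attacked by Qg3; g2: attacked by Kh2.
Legal moves for Black: none.
Not in check and no legal moves → stalemate.

stalemate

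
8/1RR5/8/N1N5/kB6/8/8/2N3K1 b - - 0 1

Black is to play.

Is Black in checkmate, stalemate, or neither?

Black to move; black king on a4.
In check: yes, from the white knight on c5.
King squares — a3: attacked by Bb4; b3: attacked by Nc1; b4: attacked by Rb7; a5: attacked by Bb4; b5: attacked by Rb7.
Legal moves for Black: none.
In check with no legal moves → checkmate.

checkmate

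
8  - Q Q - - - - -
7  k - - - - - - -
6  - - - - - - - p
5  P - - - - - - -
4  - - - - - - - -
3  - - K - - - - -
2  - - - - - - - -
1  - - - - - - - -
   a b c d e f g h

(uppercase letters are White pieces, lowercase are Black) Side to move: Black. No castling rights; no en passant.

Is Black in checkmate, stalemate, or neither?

Black to move; black king on a7.
In check: yes, from the white queen on b8.
King squares — a6: attacked by Qc8; b6: attacked by Pa5; b7: attacked by Qb8; a8: attacked by Qb8; b8: attacked by Qc8.
Legal moves for Black: none.
In check with no legal moves → checkmate.

checkmate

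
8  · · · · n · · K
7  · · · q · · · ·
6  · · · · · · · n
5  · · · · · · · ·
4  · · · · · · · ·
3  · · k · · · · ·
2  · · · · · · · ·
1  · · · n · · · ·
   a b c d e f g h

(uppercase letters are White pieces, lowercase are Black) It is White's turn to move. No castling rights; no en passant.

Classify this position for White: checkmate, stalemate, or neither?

stalemate

White to move; white king on h8.
In check: no.
King squares — g7: attacked by Qd7; h7: attacked by Qd7; g8: attacked by Nh6.
Legal moves for White: none.
Not in check and no legal moves → stalemate.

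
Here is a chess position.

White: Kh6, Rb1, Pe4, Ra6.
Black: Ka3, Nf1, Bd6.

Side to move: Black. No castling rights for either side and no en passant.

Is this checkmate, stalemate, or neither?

checkmate

Black to move; black king on a3.
In check: yes, from the white rook on a6.
King squares — a2: attacked by Ra6; b2: attacked by Rb1; b3: attacked by Rb1; a4: attacked by Ra6; b4: attacked by Rb1.
Legal moves for Black: none.
In check with no legal moves → checkmate.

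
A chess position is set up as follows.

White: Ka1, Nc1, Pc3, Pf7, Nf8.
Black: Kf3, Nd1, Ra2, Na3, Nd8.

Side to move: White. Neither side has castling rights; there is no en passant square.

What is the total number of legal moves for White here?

White to move; king on a1.
In check: yes, from the black rook on a2.
Legal moves: Kxa2, Nxa2.
Count: 2.

2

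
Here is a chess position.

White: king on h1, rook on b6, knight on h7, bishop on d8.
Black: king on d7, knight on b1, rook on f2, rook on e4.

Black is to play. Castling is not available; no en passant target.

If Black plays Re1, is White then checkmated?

yes

After Re1: white king on h1; in check: yes, from the black rook on e1.
King squares — g1: attacked by Re1; g2: attacked by Rf2; h2: attacked by Rf2.
White has no legal moves → checkmate.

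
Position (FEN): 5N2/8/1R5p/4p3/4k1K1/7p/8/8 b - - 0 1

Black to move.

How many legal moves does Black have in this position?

6

Black to move; king on e4.
In check: no.
Legal moves: Kd5, Kd4, Ke3, Kd3, h5+, h2.
Count: 6.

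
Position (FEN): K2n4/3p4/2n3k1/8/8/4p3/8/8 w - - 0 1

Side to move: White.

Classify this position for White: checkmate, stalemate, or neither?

White to move; white king on a8.
In check: no.
King squares — a7: attacked by Nc6; b7: attacked by Nd8; b8: attacked by Nc6.
Legal moves for White: none.
Not in check and no legal moves → stalemate.

stalemate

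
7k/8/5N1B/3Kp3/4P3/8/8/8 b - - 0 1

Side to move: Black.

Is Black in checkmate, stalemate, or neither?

stalemate

Black to move; black king on h8.
In check: no.
King squares — g7: attacked by Bh6; h7: attacked by Nf6; g8: attacked by Nf6.
Legal moves for Black: none.
Not in check and no legal moves → stalemate.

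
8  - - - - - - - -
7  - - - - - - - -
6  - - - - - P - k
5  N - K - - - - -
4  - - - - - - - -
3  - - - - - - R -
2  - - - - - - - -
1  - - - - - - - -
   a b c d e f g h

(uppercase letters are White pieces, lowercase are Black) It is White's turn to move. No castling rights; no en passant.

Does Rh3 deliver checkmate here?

After Rh3: black king on h6; in check: yes, from the white rook on h3.
Black has 2 legal replies: Kg6, Kg5.
In check but a legal move exists → not checkmate.

no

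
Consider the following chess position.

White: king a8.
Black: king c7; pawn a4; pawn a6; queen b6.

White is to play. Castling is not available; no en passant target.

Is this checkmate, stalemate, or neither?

White to move; white king on a8.
In check: no.
King squares — a7: attacked by Qb6; b7: attacked by Qb6; b8: attacked by Qb6.
Legal moves for White: none.
Not in check and no legal moves → stalemate.

stalemate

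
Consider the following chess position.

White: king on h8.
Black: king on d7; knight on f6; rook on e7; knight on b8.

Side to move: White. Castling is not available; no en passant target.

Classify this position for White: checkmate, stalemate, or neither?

stalemate

White to move; white king on h8.
In check: no.
King squares — g7: attacked by Re7; h7: attacked by Nf6; g8: attacked by Nf6.
Legal moves for White: none.
Not in check and no legal moves → stalemate.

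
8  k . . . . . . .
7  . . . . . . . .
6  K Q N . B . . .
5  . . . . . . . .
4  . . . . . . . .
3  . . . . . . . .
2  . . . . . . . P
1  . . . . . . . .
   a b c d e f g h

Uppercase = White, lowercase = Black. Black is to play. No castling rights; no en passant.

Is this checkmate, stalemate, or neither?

Black to move; black king on a8.
In check: no.
King squares — a7: attacked by Ka6; b7: attacked by Ka6; b8: attacked by Qb6.
Legal moves for Black: none.
Not in check and no legal moves → stalemate.

stalemate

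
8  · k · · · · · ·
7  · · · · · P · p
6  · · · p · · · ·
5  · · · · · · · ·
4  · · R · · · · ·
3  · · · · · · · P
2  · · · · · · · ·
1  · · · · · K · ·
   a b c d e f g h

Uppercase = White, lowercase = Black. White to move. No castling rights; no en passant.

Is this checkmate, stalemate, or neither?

neither

White to move; white king on f1.
In check: no.
Legal moves for White include: Rc8+, Rc7, Rc6, Rc5, Rh4, Rg4, Rf4, Re4, Rd4, Rb4+, Ra4, Rc3, Rc2, Rc1, Kg2, Kf2, Ke2, Kg1, ... (list truncated; more exist).
White has legal moves and is not in check → neither.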